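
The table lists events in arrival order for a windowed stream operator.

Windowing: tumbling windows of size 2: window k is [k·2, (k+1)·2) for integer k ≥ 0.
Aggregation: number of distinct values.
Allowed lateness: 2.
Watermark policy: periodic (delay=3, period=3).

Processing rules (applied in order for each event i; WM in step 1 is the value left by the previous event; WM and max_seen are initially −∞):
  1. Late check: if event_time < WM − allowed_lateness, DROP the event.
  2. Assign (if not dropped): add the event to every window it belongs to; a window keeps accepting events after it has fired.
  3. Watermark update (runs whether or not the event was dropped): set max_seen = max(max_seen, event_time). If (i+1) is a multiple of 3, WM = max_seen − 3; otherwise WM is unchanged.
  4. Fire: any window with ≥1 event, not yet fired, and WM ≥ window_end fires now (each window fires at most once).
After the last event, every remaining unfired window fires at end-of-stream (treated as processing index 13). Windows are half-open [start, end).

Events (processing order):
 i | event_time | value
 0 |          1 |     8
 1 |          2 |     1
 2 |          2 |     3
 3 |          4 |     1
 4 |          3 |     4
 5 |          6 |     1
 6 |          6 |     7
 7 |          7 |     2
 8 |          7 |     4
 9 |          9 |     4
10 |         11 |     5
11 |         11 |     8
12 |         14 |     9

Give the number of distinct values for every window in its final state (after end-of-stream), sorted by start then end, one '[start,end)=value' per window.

i=0 t=1 v=8: → [0,2); WM=−∞
i=1 t=2 v=1: → [2,4); WM=−∞
i=2 t=2 v=3: → [2,4); WM=-1
i=3 t=4 v=1: → [4,6); WM=-1
i=4 t=3 v=4: → [2,4); WM=-1
i=5 t=6 v=1: → [6,8); WM=3; [0,2) fires=1
i=6 t=6 v=7: → [6,8); WM=3
i=7 t=7 v=2: → [6,8); WM=3
i=8 t=7 v=4: → [6,8); WM=4; [2,4) fires=3
i=9 t=9 v=4: → [8,10); WM=4
i=10 t=11 v=5: → [10,12); WM=4
i=11 t=11 v=8: → [10,12); WM=8; [4,6) fires=1 [6,8) fires=4
i=12 t=14 v=9: → [14,16); WM=8

[0,2)=1 [2,4)=3 [4,6)=1 [6,8)=4 [8,10)=1 [10,12)=2 [14,16)=1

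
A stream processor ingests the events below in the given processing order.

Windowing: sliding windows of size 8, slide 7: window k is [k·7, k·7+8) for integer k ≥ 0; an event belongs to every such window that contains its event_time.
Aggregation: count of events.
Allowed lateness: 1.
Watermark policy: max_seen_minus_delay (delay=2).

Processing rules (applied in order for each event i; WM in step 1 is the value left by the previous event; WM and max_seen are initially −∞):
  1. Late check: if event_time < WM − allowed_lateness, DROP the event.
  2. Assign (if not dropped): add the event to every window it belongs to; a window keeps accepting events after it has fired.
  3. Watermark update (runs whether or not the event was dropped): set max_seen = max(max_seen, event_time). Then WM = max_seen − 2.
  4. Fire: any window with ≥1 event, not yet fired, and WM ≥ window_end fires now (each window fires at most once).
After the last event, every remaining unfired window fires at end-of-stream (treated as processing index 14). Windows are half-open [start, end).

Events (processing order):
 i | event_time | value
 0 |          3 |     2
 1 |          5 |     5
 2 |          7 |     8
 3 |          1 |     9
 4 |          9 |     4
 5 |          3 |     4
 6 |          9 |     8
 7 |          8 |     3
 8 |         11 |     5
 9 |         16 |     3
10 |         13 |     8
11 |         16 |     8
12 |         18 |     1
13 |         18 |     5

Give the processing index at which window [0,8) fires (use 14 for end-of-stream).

i=0 t=3 v=2: → [0,8); WM=1
i=1 t=5 v=5: → [0,8); WM=3
i=2 t=7 v=8: → [7,15),[0,8); WM=5
i=3 t=1 v=9: DROP (t<5-1); WM=5
i=4 t=9 v=4: → [7,15); WM=7
i=5 t=3 v=4: DROP (t<7-1); WM=7
i=6 t=9 v=8: → [7,15); WM=7
i=7 t=8 v=3: → [7,15); WM=7
i=8 t=11 v=5: → [7,15); WM=9; [0,8) fires=3
i=9 t=16 v=3: → [14,22); WM=14
i=10 t=13 v=8: → [7,15); WM=14
i=11 t=16 v=8: → [14,22); WM=14
i=12 t=18 v=1: → [14,22); WM=16; [7,15) fires=6
i=13 t=18 v=5: → [14,22); WM=16

8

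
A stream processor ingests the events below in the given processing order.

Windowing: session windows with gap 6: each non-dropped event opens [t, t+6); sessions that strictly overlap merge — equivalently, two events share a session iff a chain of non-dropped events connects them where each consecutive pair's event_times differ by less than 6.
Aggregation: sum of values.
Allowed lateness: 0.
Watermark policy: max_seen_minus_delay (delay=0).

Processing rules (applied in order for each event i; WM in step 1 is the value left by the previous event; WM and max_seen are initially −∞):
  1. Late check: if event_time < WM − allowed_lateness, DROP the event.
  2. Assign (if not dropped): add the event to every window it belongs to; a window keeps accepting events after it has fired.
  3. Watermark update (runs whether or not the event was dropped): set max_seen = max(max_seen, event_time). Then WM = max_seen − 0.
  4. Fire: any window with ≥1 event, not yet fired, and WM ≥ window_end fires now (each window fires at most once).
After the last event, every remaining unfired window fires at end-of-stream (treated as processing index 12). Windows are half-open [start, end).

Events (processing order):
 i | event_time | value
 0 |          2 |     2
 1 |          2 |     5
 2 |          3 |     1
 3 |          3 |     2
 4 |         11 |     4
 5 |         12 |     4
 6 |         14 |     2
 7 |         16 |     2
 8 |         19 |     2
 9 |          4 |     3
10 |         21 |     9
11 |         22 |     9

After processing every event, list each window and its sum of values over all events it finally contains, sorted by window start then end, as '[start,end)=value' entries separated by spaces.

i=0 t=2 v=2: → [2,8); WM=2
i=1 t=2 v=5: → [2,8); WM=2
i=2 t=3 v=1: → [2,9); WM=3
i=3 t=3 v=2: → [2,9); WM=3
i=4 t=11 v=4: → [11,17); WM=11
i=5 t=12 v=4: → [11,18); WM=12
i=6 t=14 v=2: → [11,20); WM=14
i=7 t=16 v=2: → [11,22); WM=16
i=8 t=19 v=2: → [11,25); WM=19
i=9 t=4 v=3: DROP (t<19-0); WM=19
i=10 t=21 v=9: → [11,27); WM=21
i=11 t=22 v=9: → [11,28); WM=22

[2,9)=10 [11,28)=32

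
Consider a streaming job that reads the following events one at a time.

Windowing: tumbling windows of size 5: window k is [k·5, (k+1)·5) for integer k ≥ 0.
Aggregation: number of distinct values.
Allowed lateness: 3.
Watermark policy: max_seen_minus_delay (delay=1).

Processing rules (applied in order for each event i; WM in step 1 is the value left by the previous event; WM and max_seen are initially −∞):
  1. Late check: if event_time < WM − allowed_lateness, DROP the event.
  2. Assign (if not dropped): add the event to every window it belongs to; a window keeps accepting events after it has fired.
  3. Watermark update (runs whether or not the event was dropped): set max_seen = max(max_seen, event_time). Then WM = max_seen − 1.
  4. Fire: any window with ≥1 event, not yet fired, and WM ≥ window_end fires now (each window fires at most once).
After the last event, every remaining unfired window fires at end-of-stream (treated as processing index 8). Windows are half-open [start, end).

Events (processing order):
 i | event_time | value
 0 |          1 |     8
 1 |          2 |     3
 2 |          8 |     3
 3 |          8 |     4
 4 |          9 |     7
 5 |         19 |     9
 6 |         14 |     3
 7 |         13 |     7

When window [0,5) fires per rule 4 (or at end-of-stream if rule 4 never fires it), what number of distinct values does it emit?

2

i=0 t=1 v=8: → [0,5); WM=0
i=1 t=2 v=3: → [0,5); WM=1
i=2 t=8 v=3: → [5,10); WM=7; [0,5) fires=2
i=3 t=8 v=4: → [5,10); WM=7
i=4 t=9 v=7: → [5,10); WM=8
i=5 t=19 v=9: → [15,20); WM=18; [5,10) fires=3
i=6 t=14 v=3: DROP (t<18-3); WM=18
i=7 t=13 v=7: DROP (t<18-3); WM=18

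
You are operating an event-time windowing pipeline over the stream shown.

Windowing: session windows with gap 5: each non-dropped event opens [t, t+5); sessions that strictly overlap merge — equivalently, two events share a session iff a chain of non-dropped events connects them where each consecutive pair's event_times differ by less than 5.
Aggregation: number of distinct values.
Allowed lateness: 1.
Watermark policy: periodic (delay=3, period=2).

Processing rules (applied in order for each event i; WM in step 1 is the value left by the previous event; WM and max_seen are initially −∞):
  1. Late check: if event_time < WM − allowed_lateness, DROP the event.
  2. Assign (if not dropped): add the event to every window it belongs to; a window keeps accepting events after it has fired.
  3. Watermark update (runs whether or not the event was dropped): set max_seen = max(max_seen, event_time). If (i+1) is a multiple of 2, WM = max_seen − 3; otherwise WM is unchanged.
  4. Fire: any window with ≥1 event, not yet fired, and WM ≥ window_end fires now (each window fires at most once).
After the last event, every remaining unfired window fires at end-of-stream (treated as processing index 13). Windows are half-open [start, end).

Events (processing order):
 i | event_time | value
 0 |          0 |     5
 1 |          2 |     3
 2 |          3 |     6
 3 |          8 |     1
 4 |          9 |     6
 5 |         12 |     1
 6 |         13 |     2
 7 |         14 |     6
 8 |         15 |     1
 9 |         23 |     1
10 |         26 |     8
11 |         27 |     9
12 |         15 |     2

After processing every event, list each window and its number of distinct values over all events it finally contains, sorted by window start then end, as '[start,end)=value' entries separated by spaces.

[0,8)=3 [8,20)=3 [23,32)=3

i=0 t=0 v=5: → [0,5); WM=−∞
i=1 t=2 v=3: → [0,7); WM=-1
i=2 t=3 v=6: → [0,8); WM=-1
i=3 t=8 v=1: → [8,13); WM=5
i=4 t=9 v=6: → [8,14); WM=5
i=5 t=12 v=1: → [8,17); WM=9
i=6 t=13 v=2: → [8,18); WM=9
i=7 t=14 v=6: → [8,19); WM=11
i=8 t=15 v=1: → [8,20); WM=11
i=9 t=23 v=1: → [23,28); WM=20
i=10 t=26 v=8: → [23,31); WM=20
i=11 t=27 v=9: → [23,32); WM=24
i=12 t=15 v=2: DROP (t<24-1); WM=24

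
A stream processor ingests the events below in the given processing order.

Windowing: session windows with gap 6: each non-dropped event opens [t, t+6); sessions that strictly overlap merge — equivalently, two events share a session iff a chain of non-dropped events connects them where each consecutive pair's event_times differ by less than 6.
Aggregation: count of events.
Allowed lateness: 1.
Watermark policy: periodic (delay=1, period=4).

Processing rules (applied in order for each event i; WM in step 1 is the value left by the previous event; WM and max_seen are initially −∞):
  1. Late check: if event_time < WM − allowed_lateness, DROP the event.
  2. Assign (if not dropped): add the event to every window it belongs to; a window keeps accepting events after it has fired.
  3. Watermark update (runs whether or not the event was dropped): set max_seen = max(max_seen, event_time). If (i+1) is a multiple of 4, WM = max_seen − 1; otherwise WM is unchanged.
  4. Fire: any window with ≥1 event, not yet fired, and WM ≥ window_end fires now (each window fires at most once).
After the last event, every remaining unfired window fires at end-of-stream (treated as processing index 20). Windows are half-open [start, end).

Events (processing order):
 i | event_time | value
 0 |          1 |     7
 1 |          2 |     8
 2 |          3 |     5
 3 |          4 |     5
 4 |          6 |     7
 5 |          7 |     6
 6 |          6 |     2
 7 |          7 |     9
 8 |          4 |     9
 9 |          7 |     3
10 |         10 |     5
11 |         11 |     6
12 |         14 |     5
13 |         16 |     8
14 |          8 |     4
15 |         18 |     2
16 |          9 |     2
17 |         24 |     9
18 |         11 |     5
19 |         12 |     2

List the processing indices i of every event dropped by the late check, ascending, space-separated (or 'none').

8 14 16 18 19

i=0 t=1 v=7: → [1,7); WM=−∞
i=1 t=2 v=8: → [1,8); WM=−∞
i=2 t=3 v=5: → [1,9); WM=−∞
i=3 t=4 v=5: → [1,10); WM=3
i=4 t=6 v=7: → [1,12); WM=3
i=5 t=7 v=6: → [1,13); WM=3
i=6 t=6 v=2: → [1,13); WM=3
i=7 t=7 v=9: → [1,13); WM=6
i=8 t=4 v=9: DROP (t<6-1); WM=6
i=9 t=7 v=3: → [1,13); WM=6
i=10 t=10 v=5: → [1,16); WM=6
i=11 t=11 v=6: → [1,17); WM=10
i=12 t=14 v=5: → [1,20); WM=10
i=13 t=16 v=8: → [1,22); WM=10
i=14 t=8 v=4: DROP (t<10-1); WM=10
i=15 t=18 v=2: → [1,24); WM=17
i=16 t=9 v=2: DROP (t<17-1); WM=17
i=17 t=24 v=9: → [24,30); WM=17
i=18 t=11 v=5: DROP (t<17-1); WM=17
i=19 t=12 v=2: DROP (t<17-1); WM=23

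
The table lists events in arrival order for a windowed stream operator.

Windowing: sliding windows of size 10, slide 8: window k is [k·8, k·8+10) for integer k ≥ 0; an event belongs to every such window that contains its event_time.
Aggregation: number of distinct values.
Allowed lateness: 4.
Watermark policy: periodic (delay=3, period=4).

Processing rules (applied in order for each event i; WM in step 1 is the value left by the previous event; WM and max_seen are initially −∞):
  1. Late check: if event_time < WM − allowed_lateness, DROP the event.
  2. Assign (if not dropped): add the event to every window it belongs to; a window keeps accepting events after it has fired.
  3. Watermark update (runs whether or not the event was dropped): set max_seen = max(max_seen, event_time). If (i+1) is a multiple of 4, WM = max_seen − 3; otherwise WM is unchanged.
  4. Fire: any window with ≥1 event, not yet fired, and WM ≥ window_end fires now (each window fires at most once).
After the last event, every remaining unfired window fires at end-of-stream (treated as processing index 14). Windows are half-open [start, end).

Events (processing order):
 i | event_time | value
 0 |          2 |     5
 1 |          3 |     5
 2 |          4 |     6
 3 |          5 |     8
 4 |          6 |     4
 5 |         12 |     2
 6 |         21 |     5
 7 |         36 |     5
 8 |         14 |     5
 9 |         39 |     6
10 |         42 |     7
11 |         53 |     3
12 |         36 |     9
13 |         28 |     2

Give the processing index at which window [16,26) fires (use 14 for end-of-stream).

7

i=0 t=2 v=5: → [0,10); WM=−∞
i=1 t=3 v=5: → [0,10); WM=−∞
i=2 t=4 v=6: → [0,10); WM=−∞
i=3 t=5 v=8: → [0,10); WM=2
i=4 t=6 v=4: → [0,10); WM=2
i=5 t=12 v=2: → [8,18); WM=2
i=6 t=21 v=5: → [16,26); WM=2
i=7 t=36 v=5: → [32,42); WM=33; [0,10) fires=4 [8,18) fires=1 [16,26) fires=1
i=8 t=14 v=5: DROP (t<33-4); WM=33
i=9 t=39 v=6: → [32,42); WM=33
i=10 t=42 v=7: → [40,50); WM=33
i=11 t=53 v=3: → [48,58); WM=50; [32,42) fires=2 [40,50) fires=1
i=12 t=36 v=9: DROP (t<50-4); WM=50
i=13 t=28 v=2: DROP (t<50-4); WM=50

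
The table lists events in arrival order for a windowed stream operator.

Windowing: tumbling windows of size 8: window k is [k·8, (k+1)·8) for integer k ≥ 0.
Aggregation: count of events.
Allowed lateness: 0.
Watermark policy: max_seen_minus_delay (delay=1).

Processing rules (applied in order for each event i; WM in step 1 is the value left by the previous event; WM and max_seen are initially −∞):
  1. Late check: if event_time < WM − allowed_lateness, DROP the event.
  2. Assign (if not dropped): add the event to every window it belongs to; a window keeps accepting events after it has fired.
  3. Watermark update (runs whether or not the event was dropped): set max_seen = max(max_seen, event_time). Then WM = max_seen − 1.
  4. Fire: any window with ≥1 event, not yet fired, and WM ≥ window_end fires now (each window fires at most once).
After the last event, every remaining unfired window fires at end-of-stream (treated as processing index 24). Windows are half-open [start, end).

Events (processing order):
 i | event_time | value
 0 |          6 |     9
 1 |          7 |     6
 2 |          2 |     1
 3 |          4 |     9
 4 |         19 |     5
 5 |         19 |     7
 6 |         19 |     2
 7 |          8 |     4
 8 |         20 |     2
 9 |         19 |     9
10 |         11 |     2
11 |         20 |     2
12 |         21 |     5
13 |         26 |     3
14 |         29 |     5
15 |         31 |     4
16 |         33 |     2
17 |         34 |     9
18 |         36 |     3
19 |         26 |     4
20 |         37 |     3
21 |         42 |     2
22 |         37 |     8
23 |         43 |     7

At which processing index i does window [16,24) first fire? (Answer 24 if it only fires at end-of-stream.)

i=0 t=6 v=9: → [0,8); WM=5
i=1 t=7 v=6: → [0,8); WM=6
i=2 t=2 v=1: DROP (t<6-0); WM=6
i=3 t=4 v=9: DROP (t<6-0); WM=6
i=4 t=19 v=5: → [16,24); WM=18; [0,8) fires=2
i=5 t=19 v=7: → [16,24); WM=18
i=6 t=19 v=2: → [16,24); WM=18
i=7 t=8 v=4: DROP (t<18-0); WM=18
i=8 t=20 v=2: → [16,24); WM=19
i=9 t=19 v=9: → [16,24); WM=19
i=10 t=11 v=2: DROP (t<19-0); WM=19
i=11 t=20 v=2: → [16,24); WM=19
i=12 t=21 v=5: → [16,24); WM=20
i=13 t=26 v=3: → [24,32); WM=25; [16,24) fires=7
i=14 t=29 v=5: → [24,32); WM=28
i=15 t=31 v=4: → [24,32); WM=30
i=16 t=33 v=2: → [32,40); WM=32; [24,32) fires=3
i=17 t=34 v=9: → [32,40); WM=33
i=18 t=36 v=3: → [32,40); WM=35
i=19 t=26 v=4: DROP (t<35-0); WM=35
i=20 t=37 v=3: → [32,40); WM=36
i=21 t=42 v=2: → [40,48); WM=41; [32,40) fires=4
i=22 t=37 v=8: DROP (t<41-0); WM=41
i=23 t=43 v=7: → [40,48); WM=42

13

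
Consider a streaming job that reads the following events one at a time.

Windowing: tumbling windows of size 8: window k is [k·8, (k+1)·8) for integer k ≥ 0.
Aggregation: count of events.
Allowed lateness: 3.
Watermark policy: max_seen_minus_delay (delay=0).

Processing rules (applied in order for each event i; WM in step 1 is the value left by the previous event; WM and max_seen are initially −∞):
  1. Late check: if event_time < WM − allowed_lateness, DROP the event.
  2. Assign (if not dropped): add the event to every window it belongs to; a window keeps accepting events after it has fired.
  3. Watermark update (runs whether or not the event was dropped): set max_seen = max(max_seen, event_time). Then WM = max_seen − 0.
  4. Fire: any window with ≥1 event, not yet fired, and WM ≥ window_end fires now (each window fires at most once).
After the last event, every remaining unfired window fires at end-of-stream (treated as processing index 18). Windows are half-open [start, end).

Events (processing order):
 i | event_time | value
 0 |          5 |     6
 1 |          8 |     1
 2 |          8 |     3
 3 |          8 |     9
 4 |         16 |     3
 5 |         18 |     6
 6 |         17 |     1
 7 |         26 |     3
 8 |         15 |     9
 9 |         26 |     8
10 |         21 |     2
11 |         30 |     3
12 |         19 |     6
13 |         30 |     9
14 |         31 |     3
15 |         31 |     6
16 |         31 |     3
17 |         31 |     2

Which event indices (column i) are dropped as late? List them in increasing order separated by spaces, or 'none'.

i=0 t=5 v=6: → [0,8); WM=5
i=1 t=8 v=1: → [8,16); WM=8; [0,8) fires=1
i=2 t=8 v=3: → [8,16); WM=8
i=3 t=8 v=9: → [8,16); WM=8
i=4 t=16 v=3: → [16,24); WM=16; [8,16) fires=3
i=5 t=18 v=6: → [16,24); WM=18
i=6 t=17 v=1: → [16,24); WM=18
i=7 t=26 v=3: → [24,32); WM=26; [16,24) fires=3
i=8 t=15 v=9: DROP (t<26-3); WM=26
i=9 t=26 v=8: → [24,32); WM=26
i=10 t=21 v=2: DROP (t<26-3); WM=26
i=11 t=30 v=3: → [24,32); WM=30
i=12 t=19 v=6: DROP (t<30-3); WM=30
i=13 t=30 v=9: → [24,32); WM=30
i=14 t=31 v=3: → [24,32); WM=31
i=15 t=31 v=6: → [24,32); WM=31
i=16 t=31 v=3: → [24,32); WM=31
i=17 t=31 v=2: → [24,32); WM=31

8 10 12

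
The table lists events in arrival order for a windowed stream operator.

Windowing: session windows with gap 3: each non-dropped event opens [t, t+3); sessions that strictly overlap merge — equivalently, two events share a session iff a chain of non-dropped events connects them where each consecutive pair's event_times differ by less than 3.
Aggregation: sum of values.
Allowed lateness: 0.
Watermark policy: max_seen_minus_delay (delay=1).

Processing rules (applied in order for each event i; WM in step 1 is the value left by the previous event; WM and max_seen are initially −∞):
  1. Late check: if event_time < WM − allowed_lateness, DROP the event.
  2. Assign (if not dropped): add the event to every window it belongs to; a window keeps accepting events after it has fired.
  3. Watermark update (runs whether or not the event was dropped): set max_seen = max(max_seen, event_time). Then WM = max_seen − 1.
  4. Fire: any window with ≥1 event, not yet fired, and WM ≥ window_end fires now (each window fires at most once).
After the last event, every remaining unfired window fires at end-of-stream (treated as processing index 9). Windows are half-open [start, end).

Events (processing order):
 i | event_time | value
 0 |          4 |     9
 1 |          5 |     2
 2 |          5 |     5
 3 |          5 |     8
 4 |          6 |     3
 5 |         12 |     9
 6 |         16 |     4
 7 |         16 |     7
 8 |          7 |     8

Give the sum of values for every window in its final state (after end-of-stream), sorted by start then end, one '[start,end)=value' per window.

[4,9)=27 [12,15)=9 [16,19)=11

i=0 t=4 v=9: → [4,7); WM=3
i=1 t=5 v=2: → [4,8); WM=4
i=2 t=5 v=5: → [4,8); WM=4
i=3 t=5 v=8: → [4,8); WM=4
i=4 t=6 v=3: → [4,9); WM=5
i=5 t=12 v=9: → [12,15); WM=11
i=6 t=16 v=4: → [16,19); WM=15
i=7 t=16 v=7: → [16,19); WM=15
i=8 t=7 v=8: DROP (t<15-0); WM=15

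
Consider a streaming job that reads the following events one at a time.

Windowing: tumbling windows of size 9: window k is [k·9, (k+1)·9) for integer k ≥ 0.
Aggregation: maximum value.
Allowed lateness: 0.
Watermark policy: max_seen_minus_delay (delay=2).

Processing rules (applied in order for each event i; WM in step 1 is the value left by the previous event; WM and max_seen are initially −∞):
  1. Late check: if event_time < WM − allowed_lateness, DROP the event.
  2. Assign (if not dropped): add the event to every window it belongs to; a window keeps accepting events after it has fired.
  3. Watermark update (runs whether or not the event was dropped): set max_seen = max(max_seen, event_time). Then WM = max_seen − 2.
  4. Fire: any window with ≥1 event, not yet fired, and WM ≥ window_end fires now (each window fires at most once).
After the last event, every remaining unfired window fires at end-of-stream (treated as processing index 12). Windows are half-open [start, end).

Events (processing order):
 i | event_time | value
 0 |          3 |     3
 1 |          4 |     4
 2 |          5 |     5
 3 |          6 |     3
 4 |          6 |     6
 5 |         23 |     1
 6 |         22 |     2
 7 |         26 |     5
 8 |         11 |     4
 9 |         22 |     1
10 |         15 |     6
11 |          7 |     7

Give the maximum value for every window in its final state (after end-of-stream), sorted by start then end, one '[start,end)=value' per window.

[0,9)=6 [18,27)=5

i=0 t=3 v=3: → [0,9); WM=1
i=1 t=4 v=4: → [0,9); WM=2
i=2 t=5 v=5: → [0,9); WM=3
i=3 t=6 v=3: → [0,9); WM=4
i=4 t=6 v=6: → [0,9); WM=4
i=5 t=23 v=1: → [18,27); WM=21; [0,9) fires=6
i=6 t=22 v=2: → [18,27); WM=21
i=7 t=26 v=5: → [18,27); WM=24
i=8 t=11 v=4: DROP (t<24-0); WM=24
i=9 t=22 v=1: DROP (t<24-0); WM=24
i=10 t=15 v=6: DROP (t<24-0); WM=24
i=11 t=7 v=7: DROP (t<24-0); WM=24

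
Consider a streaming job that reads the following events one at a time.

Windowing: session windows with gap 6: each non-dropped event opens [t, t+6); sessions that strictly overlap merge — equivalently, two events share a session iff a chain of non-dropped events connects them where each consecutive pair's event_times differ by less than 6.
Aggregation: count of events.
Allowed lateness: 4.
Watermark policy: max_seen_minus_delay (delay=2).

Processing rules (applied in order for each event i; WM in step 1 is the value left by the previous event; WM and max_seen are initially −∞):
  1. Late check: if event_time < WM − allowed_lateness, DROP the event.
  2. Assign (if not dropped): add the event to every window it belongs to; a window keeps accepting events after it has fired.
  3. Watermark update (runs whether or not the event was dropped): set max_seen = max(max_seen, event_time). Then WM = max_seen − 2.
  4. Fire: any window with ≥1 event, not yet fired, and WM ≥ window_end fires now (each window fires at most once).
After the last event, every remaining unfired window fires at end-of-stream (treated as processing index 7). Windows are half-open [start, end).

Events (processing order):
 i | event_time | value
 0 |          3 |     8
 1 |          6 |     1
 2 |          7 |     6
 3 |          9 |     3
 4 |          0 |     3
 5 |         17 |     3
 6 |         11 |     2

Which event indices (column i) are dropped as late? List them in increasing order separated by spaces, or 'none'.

4

i=0 t=3 v=8: → [3,9); WM=1
i=1 t=6 v=1: → [3,12); WM=4
i=2 t=7 v=6: → [3,13); WM=5
i=3 t=9 v=3: → [3,15); WM=7
i=4 t=0 v=3: DROP (t<7-4); WM=7
i=5 t=17 v=3: → [17,23); WM=15
i=6 t=11 v=2: → [3,17); WM=15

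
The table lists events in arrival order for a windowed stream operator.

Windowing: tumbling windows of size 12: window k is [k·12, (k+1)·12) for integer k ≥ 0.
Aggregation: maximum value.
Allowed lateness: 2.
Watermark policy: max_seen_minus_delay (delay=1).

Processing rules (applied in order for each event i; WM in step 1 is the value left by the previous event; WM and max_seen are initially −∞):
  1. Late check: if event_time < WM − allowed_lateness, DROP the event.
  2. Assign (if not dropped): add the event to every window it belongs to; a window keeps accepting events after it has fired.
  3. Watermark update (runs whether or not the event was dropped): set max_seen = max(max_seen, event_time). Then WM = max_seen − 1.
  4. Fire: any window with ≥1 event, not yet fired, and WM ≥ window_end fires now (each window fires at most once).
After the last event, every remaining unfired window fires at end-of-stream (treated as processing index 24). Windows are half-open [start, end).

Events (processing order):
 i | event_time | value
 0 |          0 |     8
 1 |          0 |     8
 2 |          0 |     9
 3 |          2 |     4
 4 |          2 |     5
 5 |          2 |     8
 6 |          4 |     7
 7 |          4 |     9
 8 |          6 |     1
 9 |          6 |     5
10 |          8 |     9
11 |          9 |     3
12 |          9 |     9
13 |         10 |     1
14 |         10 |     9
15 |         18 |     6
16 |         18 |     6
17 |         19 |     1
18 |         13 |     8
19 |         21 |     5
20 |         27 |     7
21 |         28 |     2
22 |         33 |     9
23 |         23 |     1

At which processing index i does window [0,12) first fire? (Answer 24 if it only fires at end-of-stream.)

15

i=0 t=0 v=8: → [0,12); WM=-1
i=1 t=0 v=8: → [0,12); WM=-1
i=2 t=0 v=9: → [0,12); WM=-1
i=3 t=2 v=4: → [0,12); WM=1
i=4 t=2 v=5: → [0,12); WM=1
i=5 t=2 v=8: → [0,12); WM=1
i=6 t=4 v=7: → [0,12); WM=3
i=7 t=4 v=9: → [0,12); WM=3
i=8 t=6 v=1: → [0,12); WM=5
i=9 t=6 v=5: → [0,12); WM=5
i=10 t=8 v=9: → [0,12); WM=7
i=11 t=9 v=3: → [0,12); WM=8
i=12 t=9 v=9: → [0,12); WM=8
i=13 t=10 v=1: → [0,12); WM=9
i=14 t=10 v=9: → [0,12); WM=9
i=15 t=18 v=6: → [12,24); WM=17; [0,12) fires=9
i=16 t=18 v=6: → [12,24); WM=17
i=17 t=19 v=1: → [12,24); WM=18
i=18 t=13 v=8: DROP (t<18-2); WM=18
i=19 t=21 v=5: → [12,24); WM=20
i=20 t=27 v=7: → [24,36); WM=26; [12,24) fires=6
i=21 t=28 v=2: → [24,36); WM=27
i=22 t=33 v=9: → [24,36); WM=32
i=23 t=23 v=1: DROP (t<32-2); WM=32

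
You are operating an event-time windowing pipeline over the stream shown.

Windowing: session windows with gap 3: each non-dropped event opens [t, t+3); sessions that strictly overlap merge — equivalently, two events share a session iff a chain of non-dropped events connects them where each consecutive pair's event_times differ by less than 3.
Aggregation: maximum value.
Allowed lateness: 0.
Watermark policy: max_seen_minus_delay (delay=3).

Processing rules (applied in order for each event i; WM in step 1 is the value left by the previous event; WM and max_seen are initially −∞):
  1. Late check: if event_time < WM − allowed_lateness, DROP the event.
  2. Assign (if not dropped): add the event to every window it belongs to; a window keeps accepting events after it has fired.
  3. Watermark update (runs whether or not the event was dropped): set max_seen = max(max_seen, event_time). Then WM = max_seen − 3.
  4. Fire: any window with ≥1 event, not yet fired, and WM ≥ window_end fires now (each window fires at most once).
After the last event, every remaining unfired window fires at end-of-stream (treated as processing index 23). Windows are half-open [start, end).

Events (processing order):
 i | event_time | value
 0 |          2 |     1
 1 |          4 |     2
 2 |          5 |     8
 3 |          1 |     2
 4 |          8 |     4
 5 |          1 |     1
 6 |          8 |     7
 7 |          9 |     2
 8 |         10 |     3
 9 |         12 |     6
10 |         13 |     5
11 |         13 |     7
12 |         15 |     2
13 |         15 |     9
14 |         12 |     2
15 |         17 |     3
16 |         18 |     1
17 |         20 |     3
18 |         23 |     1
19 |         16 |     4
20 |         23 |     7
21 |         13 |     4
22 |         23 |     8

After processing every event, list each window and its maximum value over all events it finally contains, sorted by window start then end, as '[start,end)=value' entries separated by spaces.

i=0 t=2 v=1: → [2,5); WM=-1
i=1 t=4 v=2: → [2,7); WM=1
i=2 t=5 v=8: → [2,8); WM=2
i=3 t=1 v=2: DROP (t<2-0); WM=2
i=4 t=8 v=4: → [8,11); WM=5
i=5 t=1 v=1: DROP (t<5-0); WM=5
i=6 t=8 v=7: → [8,11); WM=5
i=7 t=9 v=2: → [8,12); WM=6
i=8 t=10 v=3: → [8,13); WM=7
i=9 t=12 v=6: → [8,15); WM=9
i=10 t=13 v=5: → [8,16); WM=10
i=11 t=13 v=7: → [8,16); WM=10
i=12 t=15 v=2: → [8,18); WM=12
i=13 t=15 v=9: → [8,18); WM=12
i=14 t=12 v=2: → [8,18); WM=12
i=15 t=17 v=3: → [8,20); WM=14
i=16 t=18 v=1: → [8,21); WM=15
i=17 t=20 v=3: → [8,23); WM=17
i=18 t=23 v=1: → [23,26); WM=20
i=19 t=16 v=4: DROP (t<20-0); WM=20
i=20 t=23 v=7: → [23,26); WM=20
i=21 t=13 v=4: DROP (t<20-0); WM=20
i=22 t=23 v=8: → [23,26); WM=20

[2,8)=8 [8,23)=9 [23,26)=8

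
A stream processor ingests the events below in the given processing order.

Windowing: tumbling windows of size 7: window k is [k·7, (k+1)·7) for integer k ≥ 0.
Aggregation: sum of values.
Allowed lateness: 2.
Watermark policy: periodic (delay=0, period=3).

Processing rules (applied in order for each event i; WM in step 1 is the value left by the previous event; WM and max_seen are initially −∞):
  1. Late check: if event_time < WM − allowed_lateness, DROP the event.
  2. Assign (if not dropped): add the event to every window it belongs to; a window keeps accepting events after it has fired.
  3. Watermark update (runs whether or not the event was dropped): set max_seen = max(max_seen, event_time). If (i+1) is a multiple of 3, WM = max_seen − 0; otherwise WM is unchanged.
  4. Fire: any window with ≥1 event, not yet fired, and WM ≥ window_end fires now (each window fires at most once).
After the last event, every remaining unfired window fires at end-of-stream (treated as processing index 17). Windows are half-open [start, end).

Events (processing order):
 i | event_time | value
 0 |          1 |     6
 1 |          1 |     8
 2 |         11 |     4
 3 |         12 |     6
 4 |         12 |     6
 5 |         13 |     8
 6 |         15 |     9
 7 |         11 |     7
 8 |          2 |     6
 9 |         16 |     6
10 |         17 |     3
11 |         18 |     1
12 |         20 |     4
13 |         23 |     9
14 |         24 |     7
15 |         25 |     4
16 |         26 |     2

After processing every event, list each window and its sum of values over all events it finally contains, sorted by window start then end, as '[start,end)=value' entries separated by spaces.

[0,7)=14 [7,14)=31 [14,21)=23 [21,28)=22

i=0 t=1 v=6: → [0,7); WM=−∞
i=1 t=1 v=8: → [0,7); WM=−∞
i=2 t=11 v=4: → [7,14); WM=11; [0,7) fires=14
i=3 t=12 v=6: → [7,14); WM=11
i=4 t=12 v=6: → [7,14); WM=11
i=5 t=13 v=8: → [7,14); WM=13
i=6 t=15 v=9: → [14,21); WM=13
i=7 t=11 v=7: → [7,14); WM=13
i=8 t=2 v=6: DROP (t<13-2); WM=15; [7,14) fires=31
i=9 t=16 v=6: → [14,21); WM=15
i=10 t=17 v=3: → [14,21); WM=15
i=11 t=18 v=1: → [14,21); WM=18
i=12 t=20 v=4: → [14,21); WM=18
i=13 t=23 v=9: → [21,28); WM=18
i=14 t=24 v=7: → [21,28); WM=24; [14,21) fires=23
i=15 t=25 v=4: → [21,28); WM=24
i=16 t=26 v=2: → [21,28); WM=24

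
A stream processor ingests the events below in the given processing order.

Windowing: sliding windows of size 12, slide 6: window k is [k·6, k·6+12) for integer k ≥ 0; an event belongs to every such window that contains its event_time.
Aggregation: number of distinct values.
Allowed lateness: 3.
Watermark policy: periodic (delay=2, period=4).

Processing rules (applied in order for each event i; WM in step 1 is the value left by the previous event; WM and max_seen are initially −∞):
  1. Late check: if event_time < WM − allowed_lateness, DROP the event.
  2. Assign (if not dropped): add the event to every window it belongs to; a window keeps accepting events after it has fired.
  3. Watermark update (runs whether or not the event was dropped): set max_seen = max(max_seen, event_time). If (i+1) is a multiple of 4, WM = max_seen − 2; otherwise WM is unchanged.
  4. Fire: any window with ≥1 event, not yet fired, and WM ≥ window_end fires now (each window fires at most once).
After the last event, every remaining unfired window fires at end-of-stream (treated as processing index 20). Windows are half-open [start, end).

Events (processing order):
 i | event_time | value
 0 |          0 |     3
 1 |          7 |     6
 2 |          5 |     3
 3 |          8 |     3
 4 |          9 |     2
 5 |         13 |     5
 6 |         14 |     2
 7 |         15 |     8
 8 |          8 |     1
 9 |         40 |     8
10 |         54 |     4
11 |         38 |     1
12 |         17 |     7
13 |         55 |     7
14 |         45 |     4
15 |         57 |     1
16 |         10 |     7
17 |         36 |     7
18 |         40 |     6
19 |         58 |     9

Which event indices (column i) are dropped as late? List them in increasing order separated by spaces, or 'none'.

8 12 14 16 17 18

i=0 t=0 v=3: → [0,12); WM=−∞
i=1 t=7 v=6: → [6,18),[0,12); WM=−∞
i=2 t=5 v=3: → [0,12); WM=−∞
i=3 t=8 v=3: → [6,18),[0,12); WM=6
i=4 t=9 v=2: → [6,18),[0,12); WM=6
i=5 t=13 v=5: → [12,24),[6,18); WM=6
i=6 t=14 v=2: → [12,24),[6,18); WM=6
i=7 t=15 v=8: → [12,24),[6,18); WM=13; [0,12) fires=3
i=8 t=8 v=1: DROP (t<13-3); WM=13
i=9 t=40 v=8: → [36,48),[30,42); WM=13
i=10 t=54 v=4: → [54,66),[48,60); WM=13
i=11 t=38 v=1: → [36,48),[30,42); WM=52; [6,18) fires=5 [12,24) fires=3 [30,42) fires=2 [36,48) fires=2
i=12 t=17 v=7: DROP (t<52-3); WM=52
i=13 t=55 v=7: → [54,66),[48,60); WM=52
i=14 t=45 v=4: DROP (t<52-3); WM=52
i=15 t=57 v=1: → [54,66),[48,60); WM=55
i=16 t=10 v=7: DROP (t<55-3); WM=55
i=17 t=36 v=7: DROP (t<55-3); WM=55
i=18 t=40 v=6: DROP (t<55-3); WM=55
i=19 t=58 v=9: → [54,66),[48,60); WM=56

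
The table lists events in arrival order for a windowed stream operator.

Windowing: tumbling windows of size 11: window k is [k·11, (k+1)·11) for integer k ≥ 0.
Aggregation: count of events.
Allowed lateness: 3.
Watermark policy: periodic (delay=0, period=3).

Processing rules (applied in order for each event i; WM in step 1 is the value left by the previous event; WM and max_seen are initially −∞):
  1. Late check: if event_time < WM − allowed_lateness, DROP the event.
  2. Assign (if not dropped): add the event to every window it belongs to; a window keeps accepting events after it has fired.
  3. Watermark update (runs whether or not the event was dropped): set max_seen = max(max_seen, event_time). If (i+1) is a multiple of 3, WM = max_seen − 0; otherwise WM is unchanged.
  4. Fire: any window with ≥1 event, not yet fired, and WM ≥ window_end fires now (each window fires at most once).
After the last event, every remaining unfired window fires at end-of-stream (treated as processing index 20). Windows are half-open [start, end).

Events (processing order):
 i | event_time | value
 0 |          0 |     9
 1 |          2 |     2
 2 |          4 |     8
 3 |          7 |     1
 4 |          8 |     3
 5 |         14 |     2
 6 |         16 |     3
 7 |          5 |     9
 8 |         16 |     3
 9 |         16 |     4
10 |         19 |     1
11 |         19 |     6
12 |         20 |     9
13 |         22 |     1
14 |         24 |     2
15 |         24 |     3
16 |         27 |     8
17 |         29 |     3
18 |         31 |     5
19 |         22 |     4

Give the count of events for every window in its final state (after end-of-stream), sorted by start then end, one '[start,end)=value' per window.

[0,11)=5 [11,22)=7 [22,33)=6

i=0 t=0 v=9: → [0,11); WM=−∞
i=1 t=2 v=2: → [0,11); WM=−∞
i=2 t=4 v=8: → [0,11); WM=4
i=3 t=7 v=1: → [0,11); WM=4
i=4 t=8 v=3: → [0,11); WM=4
i=5 t=14 v=2: → [11,22); WM=14; [0,11) fires=5
i=6 t=16 v=3: → [11,22); WM=14
i=7 t=5 v=9: DROP (t<14-3); WM=14
i=8 t=16 v=3: → [11,22); WM=16
i=9 t=16 v=4: → [11,22); WM=16
i=10 t=19 v=1: → [11,22); WM=16
i=11 t=19 v=6: → [11,22); WM=19
i=12 t=20 v=9: → [11,22); WM=19
i=13 t=22 v=1: → [22,33); WM=19
i=14 t=24 v=2: → [22,33); WM=24; [11,22) fires=7
i=15 t=24 v=3: → [22,33); WM=24
i=16 t=27 v=8: → [22,33); WM=24
i=17 t=29 v=3: → [22,33); WM=29
i=18 t=31 v=5: → [22,33); WM=29
i=19 t=22 v=4: DROP (t<29-3); WM=29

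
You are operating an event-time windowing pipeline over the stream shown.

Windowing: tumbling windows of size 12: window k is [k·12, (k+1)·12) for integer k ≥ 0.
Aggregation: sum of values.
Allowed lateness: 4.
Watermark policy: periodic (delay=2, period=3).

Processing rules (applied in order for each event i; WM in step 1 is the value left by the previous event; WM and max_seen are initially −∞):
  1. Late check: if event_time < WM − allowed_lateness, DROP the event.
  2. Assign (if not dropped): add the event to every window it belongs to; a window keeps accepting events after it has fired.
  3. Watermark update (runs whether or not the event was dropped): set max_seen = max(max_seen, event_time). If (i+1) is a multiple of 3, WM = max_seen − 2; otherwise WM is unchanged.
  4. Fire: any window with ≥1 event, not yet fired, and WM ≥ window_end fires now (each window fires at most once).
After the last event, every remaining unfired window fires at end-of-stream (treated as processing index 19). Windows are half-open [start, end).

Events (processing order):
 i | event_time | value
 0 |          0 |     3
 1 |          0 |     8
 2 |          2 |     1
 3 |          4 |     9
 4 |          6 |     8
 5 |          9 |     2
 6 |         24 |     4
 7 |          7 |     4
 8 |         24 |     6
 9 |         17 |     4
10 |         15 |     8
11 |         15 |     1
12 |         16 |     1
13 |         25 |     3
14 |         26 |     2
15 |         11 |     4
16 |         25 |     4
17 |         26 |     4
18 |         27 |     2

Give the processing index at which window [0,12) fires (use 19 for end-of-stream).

i=0 t=0 v=3: → [0,12); WM=−∞
i=1 t=0 v=8: → [0,12); WM=−∞
i=2 t=2 v=1: → [0,12); WM=0
i=3 t=4 v=9: → [0,12); WM=0
i=4 t=6 v=8: → [0,12); WM=0
i=5 t=9 v=2: → [0,12); WM=7
i=6 t=24 v=4: → [24,36); WM=7
i=7 t=7 v=4: → [0,12); WM=7
i=8 t=24 v=6: → [24,36); WM=22; [0,12) fires=35
i=9 t=17 v=4: DROP (t<22-4); WM=22
i=10 t=15 v=8: DROP (t<22-4); WM=22
i=11 t=15 v=1: DROP (t<22-4); WM=22
i=12 t=16 v=1: DROP (t<22-4); WM=22
i=13 t=25 v=3: → [24,36); WM=22
i=14 t=26 v=2: → [24,36); WM=24
i=15 t=11 v=4: DROP (t<24-4); WM=24
i=16 t=25 v=4: → [24,36); WM=24
i=17 t=26 v=4: → [24,36); WM=24
i=18 t=27 v=2: → [24,36); WM=24

8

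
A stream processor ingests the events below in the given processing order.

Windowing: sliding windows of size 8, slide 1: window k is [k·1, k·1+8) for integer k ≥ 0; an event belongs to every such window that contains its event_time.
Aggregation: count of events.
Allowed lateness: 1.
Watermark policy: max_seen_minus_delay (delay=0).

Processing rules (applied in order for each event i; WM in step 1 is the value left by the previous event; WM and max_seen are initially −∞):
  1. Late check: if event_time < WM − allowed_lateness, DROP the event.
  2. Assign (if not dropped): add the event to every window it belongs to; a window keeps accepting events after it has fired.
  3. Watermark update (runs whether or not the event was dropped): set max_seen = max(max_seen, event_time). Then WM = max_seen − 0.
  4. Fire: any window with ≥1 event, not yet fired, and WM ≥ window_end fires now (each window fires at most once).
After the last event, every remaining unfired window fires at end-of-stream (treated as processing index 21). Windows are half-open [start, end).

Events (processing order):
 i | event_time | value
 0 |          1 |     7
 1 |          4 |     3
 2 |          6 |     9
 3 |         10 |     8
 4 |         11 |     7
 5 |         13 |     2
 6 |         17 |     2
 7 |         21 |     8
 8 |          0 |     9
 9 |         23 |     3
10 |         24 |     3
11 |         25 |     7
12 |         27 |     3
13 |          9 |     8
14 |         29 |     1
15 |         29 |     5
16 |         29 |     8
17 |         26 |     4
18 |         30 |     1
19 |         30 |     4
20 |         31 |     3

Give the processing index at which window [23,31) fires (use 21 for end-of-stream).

20

i=0 t=1 v=7: → [1,9),[0,8); WM=1
i=1 t=4 v=3: → [4,12),[3,11),[2,10),[1,9),[0,8); WM=4
i=2 t=6 v=9: → [6,14),[5,13),[4,12),[3,11),[2,10),[1,9),[0,8); WM=6
i=3 t=10 v=8: → [10,18),[9,17),[8,16),[7,15),[6,14),[5,13),[4,12),[3,11); WM=10; [0,8) fires=3 [1,9) fires=3 [2,10) fires=2
i=4 t=11 v=7: → [11,19),[10,18),[9,17),[8,16),[7,15),[6,14),[5,13),[4,12); WM=11; [3,11) fires=3
i=5 t=13 v=2: → [13,21),[12,20),[11,19),[10,18),[9,17),[8,16),[7,15),[6,14); WM=13; [4,12) fires=4 [5,13) fires=3
i=6 t=17 v=2: → [17,25),[16,24),[15,23),[14,22),[13,21),[12,20),[11,19),[10,18); WM=17; [6,14) fires=4 [7,15) fires=3 [8,16) fires=3 [9,17) fires=3
i=7 t=21 v=8: → [21,29),[20,28),[19,27),[18,26),[17,25),[16,24),[15,23),[14,22); WM=21; [10,18) fires=4 [11,19) fires=3 [12,20) fires=2 [13,21) fires=2
i=8 t=0 v=9: DROP (t<21-1); WM=21
i=9 t=23 v=3: → [23,31),[22,30),[21,29),[20,28),[19,27),[18,26),[17,25),[16,24); WM=23; [14,22) fires=2 [15,23) fires=2
i=10 t=24 v=3: → [24,32),[23,31),[22,30),[21,29),[20,28),[19,27),[18,26),[17,25); WM=24; [16,24) fires=3
i=11 t=25 v=7: → [25,33),[24,32),[23,31),[22,30),[21,29),[20,28),[19,27),[18,26); WM=25; [17,25) fires=4
i=12 t=27 v=3: → [27,35),[26,34),[25,33),[24,32),[23,31),[22,30),[21,29),[20,28); WM=27; [18,26) fires=4 [19,27) fires=4
i=13 t=9 v=8: DROP (t<27-1); WM=27
i=14 t=29 v=1: → [29,37),[28,36),[27,35),[26,34),[25,33),[24,32),[23,31),[22,30); WM=29; [20,28) fires=5 [21,29) fires=5
i=15 t=29 v=5: → [29,37),[28,36),[27,35),[26,34),[25,33),[24,32),[23,31),[22,30); WM=29
i=16 t=29 v=8: → [29,37),[28,36),[27,35),[26,34),[25,33),[24,32),[23,31),[22,30); WM=29
i=17 t=26 v=4: DROP (t<29-1); WM=29
i=18 t=30 v=1: → [30,38),[29,37),[28,36),[27,35),[26,34),[25,33),[24,32),[23,31); WM=30; [22,30) fires=7
i=19 t=30 v=4: → [30,38),[29,37),[28,36),[27,35),[26,34),[25,33),[24,32),[23,31); WM=30
i=20 t=31 v=3: → [31,39),[30,38),[29,37),[28,36),[27,35),[26,34),[25,33),[24,32); WM=31; [23,31) fires=9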